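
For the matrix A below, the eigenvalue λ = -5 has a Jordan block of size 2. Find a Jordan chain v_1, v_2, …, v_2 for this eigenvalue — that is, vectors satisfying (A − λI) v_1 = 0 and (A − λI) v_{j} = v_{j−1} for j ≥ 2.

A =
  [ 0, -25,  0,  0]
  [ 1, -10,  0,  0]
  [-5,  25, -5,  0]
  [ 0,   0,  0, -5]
A Jordan chain for λ = -5 of length 2:
v_1 = (5, 1, -5, 0)ᵀ
v_2 = (1, 0, 0, 0)ᵀ

Let N = A − (-5)·I. We want v_2 with N^2 v_2 = 0 but N^1 v_2 ≠ 0; then v_{j-1} := N · v_j for j = 2, …, 2.

Pick v_2 = (1, 0, 0, 0)ᵀ.
Then v_1 = N · v_2 = (5, 1, -5, 0)ᵀ.

Sanity check: (A − (-5)·I) v_1 = (0, 0, 0, 0)ᵀ = 0. ✓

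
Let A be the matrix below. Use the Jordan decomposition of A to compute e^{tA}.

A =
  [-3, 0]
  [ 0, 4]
e^{tA} =
  [exp(-3*t), 0]
  [0, exp(4*t)]

Strategy: write A = P · J · P⁻¹ where J is a Jordan canonical form, so e^{tA} = P · e^{tJ} · P⁻¹, and e^{tJ} can be computed block-by-block.

A has Jordan form
J =
  [-3, 0]
  [ 0, 4]
(up to reordering of blocks).

Per-block formulas:
  For a 1×1 block at λ = 4: exp(t · [4]) = [e^(4t)].
  For a 1×1 block at λ = -3: exp(t · [-3]) = [e^(-3t)].

After assembling e^{tJ} and conjugating by P, we get:

e^{tA} =
  [exp(-3*t), 0]
  [0, exp(4*t)]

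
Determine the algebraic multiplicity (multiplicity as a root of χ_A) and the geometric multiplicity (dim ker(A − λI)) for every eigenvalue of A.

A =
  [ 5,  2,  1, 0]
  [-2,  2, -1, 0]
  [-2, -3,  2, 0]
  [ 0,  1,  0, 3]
λ = 3: alg = 4, geom = 2

Step 1 — factor the characteristic polynomial to read off the algebraic multiplicities:
  χ_A(x) = (x - 3)^4

Step 2 — compute geometric multiplicities via the rank-nullity identity g(λ) = n − rank(A − λI):
  rank(A − (3)·I) = 2, so dim ker(A − (3)·I) = n − 2 = 2

Summary:
  λ = 3: algebraic multiplicity = 4, geometric multiplicity = 2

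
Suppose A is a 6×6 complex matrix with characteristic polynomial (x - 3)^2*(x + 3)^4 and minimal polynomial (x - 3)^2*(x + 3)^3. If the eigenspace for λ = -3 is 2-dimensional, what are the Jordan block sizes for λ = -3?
Block sizes for λ = -3: [3, 1]

Step 1 — from the characteristic polynomial, algebraic multiplicity of λ = -3 is 4. From dim ker(A − (-3)·I) = 2, there are exactly 2 Jordan blocks for λ = -3.
Step 2 — from the minimal polynomial, the factor (x + 3)^3 tells us the largest block for λ = -3 has size 3.
Step 3 — with total size 4, 2 blocks, and largest block 3, the block sizes (in nonincreasing order) are [3, 1].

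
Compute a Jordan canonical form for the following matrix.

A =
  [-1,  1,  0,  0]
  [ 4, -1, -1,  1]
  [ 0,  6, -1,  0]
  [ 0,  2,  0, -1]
J_3(-1) ⊕ J_1(-1)

The characteristic polynomial is
  det(x·I − A) = x^4 + 4*x^3 + 6*x^2 + 4*x + 1 = (x + 1)^4

Eigenvalues and multiplicities (the geometric multiplicity of λ is n − rank(A − λI), which equals the number of Jordan blocks for λ):
  λ = -1: algebraic multiplicity = 4, geometric multiplicity = 2

Determining the block sizes for each eigenvalue:
  λ = -1: with am = 4 and gm = 2, the partition is not yet determined (e.g. several partitions of 4 into 2 parts exist). Let N = A − (-1)·I. Computing rank(N^1) = 2, rank(N^2) = 1, rank(N^3) = 0; the number of blocks of size ≥ j is rank(N^{j−1}) − rank(N^j), giving [2, 1, 1]. So we have 1 block(s) of size 3, 1 block(s) of size 1 → block sizes [3, 1]

Assembling the blocks gives a Jordan form
J =
  [-1,  1,  0,  0]
  [ 0, -1,  1,  0]
  [ 0,  0, -1,  0]
  [ 0,  0,  0, -1]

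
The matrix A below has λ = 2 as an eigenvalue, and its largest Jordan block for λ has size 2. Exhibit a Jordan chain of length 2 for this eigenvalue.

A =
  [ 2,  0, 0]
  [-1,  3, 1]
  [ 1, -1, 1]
A Jordan chain for λ = 2 of length 2:
v_1 = (0, -1, 1)ᵀ
v_2 = (1, 0, 0)ᵀ

Let N = A − (2)·I. We want v_2 with N^2 v_2 = 0 but N^1 v_2 ≠ 0; then v_{j-1} := N · v_j for j = 2, …, 2.

Pick v_2 = (1, 0, 0)ᵀ.
Then v_1 = N · v_2 = (0, -1, 1)ᵀ.

Sanity check: (A − (2)·I) v_1 = (0, 0, 0)ᵀ = 0. ✓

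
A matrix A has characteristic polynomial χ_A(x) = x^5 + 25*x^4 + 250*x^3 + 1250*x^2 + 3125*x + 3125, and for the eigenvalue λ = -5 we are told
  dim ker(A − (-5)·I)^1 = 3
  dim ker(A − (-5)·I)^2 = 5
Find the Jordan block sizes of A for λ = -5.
Block sizes for λ = -5: [2, 2, 1]

From the dimensions of kernels of powers, the number of Jordan blocks of size at least j is d_j − d_{j−1} where d_j = dim ker(N^j) (with d_0 = 0). Computing the differences gives [3, 2].
The number of blocks of size exactly k is (#blocks of size ≥ k) − (#blocks of size ≥ k + 1), so the partition is: 1 block(s) of size 1, 2 block(s) of size 2.
In nonincreasing order the block sizes are [2, 2, 1].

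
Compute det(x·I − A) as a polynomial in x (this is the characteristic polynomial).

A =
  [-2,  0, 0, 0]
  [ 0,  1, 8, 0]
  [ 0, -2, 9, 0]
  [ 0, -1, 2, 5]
x^4 - 13*x^3 + 45*x^2 + 25*x - 250

Expanding det(x·I − A) (e.g. by cofactor expansion or by noting that A is similar to its Jordan form J, which has the same characteristic polynomial as A) gives
  χ_A(x) = x^4 - 13*x^3 + 45*x^2 + 25*x - 250
which factors as (x - 5)^3*(x + 2). The eigenvalues (with algebraic multiplicities) are λ = -2 with multiplicity 1, λ = 5 with multiplicity 3.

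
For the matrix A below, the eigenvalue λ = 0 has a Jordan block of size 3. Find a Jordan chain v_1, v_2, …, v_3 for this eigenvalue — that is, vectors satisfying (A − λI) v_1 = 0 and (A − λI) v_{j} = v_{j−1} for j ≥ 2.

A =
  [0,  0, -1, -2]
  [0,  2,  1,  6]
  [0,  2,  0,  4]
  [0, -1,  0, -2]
A Jordan chain for λ = 0 of length 3:
v_1 = (0, 2, 2, -1)ᵀ
v_2 = (-1, 1, 0, 0)ᵀ
v_3 = (0, 0, 1, 0)ᵀ

Let N = A − (0)·I. We want v_3 with N^3 v_3 = 0 but N^2 v_3 ≠ 0; then v_{j-1} := N · v_j for j = 3, …, 2.

Pick v_3 = (0, 0, 1, 0)ᵀ.
Then v_2 = N · v_3 = (-1, 1, 0, 0)ᵀ.
Then v_1 = N · v_2 = (0, 2, 2, -1)ᵀ.

Sanity check: (A − (0)·I) v_1 = (0, 0, 0, 0)ᵀ = 0. ✓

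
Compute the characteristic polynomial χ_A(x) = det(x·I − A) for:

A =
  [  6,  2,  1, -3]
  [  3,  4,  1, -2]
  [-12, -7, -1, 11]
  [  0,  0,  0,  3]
x^4 - 12*x^3 + 54*x^2 - 108*x + 81

Expanding det(x·I − A) (e.g. by cofactor expansion or by noting that A is similar to its Jordan form J, which has the same characteristic polynomial as A) gives
  χ_A(x) = x^4 - 12*x^3 + 54*x^2 - 108*x + 81
which factors as (x - 3)^4. The eigenvalues (with algebraic multiplicities) are λ = 3 with multiplicity 4.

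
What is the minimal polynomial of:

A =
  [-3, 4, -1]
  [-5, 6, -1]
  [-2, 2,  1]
x^3 - 4*x^2 + 5*x - 2

The characteristic polynomial is χ_A(x) = (x - 2)*(x - 1)^2, so the eigenvalues are known. The minimal polynomial is
  m_A(x) = Π_λ (x − λ)^{k_λ}
where k_λ is the size of the *largest* Jordan block for λ (equivalently, the smallest k with (A − λI)^k v = 0 for every generalised eigenvector v of λ).

  λ = 1: largest Jordan block has size 2, contributing (x − 1)^2
  λ = 2: largest Jordan block has size 1, contributing (x − 2)

So m_A(x) = (x - 2)*(x - 1)^2 = x^3 - 4*x^2 + 5*x - 2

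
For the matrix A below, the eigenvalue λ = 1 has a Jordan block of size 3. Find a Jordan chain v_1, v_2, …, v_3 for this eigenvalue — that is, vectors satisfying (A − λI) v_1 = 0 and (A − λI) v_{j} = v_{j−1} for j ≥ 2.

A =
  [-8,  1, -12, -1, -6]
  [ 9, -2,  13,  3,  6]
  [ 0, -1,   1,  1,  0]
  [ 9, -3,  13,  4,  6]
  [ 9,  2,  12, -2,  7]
A Jordan chain for λ = 1 of length 3:
v_1 = (0, -3, 0, -3, 0)ᵀ
v_2 = (-6, 0, -3, 0, 15)ᵀ
v_3 = (1, 3, 0, 0, 0)ᵀ

Let N = A − (1)·I. We want v_3 with N^3 v_3 = 0 but N^2 v_3 ≠ 0; then v_{j-1} := N · v_j for j = 3, …, 2.

Pick v_3 = (1, 3, 0, 0, 0)ᵀ.
Then v_2 = N · v_3 = (-6, 0, -3, 0, 15)ᵀ.
Then v_1 = N · v_2 = (0, -3, 0, -3, 0)ᵀ.

Sanity check: (A − (1)·I) v_1 = (0, 0, 0, 0, 0)ᵀ = 0. ✓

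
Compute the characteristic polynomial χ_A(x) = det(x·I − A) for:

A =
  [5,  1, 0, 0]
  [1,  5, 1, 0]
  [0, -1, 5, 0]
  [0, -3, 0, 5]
x^4 - 20*x^3 + 150*x^2 - 500*x + 625

Expanding det(x·I − A) (e.g. by cofactor expansion or by noting that A is similar to its Jordan form J, which has the same characteristic polynomial as A) gives
  χ_A(x) = x^4 - 20*x^3 + 150*x^2 - 500*x + 625
which factors as (x - 5)^4. The eigenvalues (with algebraic multiplicities) are λ = 5 with multiplicity 4.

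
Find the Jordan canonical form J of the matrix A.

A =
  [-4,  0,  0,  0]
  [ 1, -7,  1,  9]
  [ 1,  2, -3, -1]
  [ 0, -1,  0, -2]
J_3(-4) ⊕ J_1(-4)

The characteristic polynomial is
  det(x·I − A) = x^4 + 16*x^3 + 96*x^2 + 256*x + 256 = (x + 4)^4

Eigenvalues and multiplicities (the geometric multiplicity of λ is n − rank(A − λI), which equals the number of Jordan blocks for λ):
  λ = -4: algebraic multiplicity = 4, geometric multiplicity = 2

Determining the block sizes for each eigenvalue:
  λ = -4: with am = 4 and gm = 2, the partition is not yet determined (e.g. several partitions of 4 into 2 parts exist). Let N = A − (-4)·I. Computing rank(N^1) = 2, rank(N^2) = 1, rank(N^3) = 0; the number of blocks of size ≥ j is rank(N^{j−1}) − rank(N^j), giving [2, 1, 1]. So we have 1 block(s) of size 3, 1 block(s) of size 1 → block sizes [3, 1]

Assembling the blocks gives a Jordan form
J =
  [-4,  1,  0,  0]
  [ 0, -4,  1,  0]
  [ 0,  0, -4,  0]
  [ 0,  0,  0, -4]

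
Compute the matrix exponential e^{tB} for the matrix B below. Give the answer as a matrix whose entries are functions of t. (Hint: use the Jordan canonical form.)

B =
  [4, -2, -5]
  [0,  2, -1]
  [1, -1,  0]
e^{tB} =
  [-t^2*exp(2*t)/2 + 2*t*exp(2*t) + exp(2*t), t^2*exp(2*t)/2 - 2*t*exp(2*t), t^2*exp(2*t) - 5*t*exp(2*t)]
  [-t^2*exp(2*t)/2, t^2*exp(2*t)/2 + exp(2*t), t^2*exp(2*t) - t*exp(2*t)]
  [t*exp(2*t), -t*exp(2*t), -2*t*exp(2*t) + exp(2*t)]

Strategy: write B = P · J · P⁻¹ where J is a Jordan canonical form, so e^{tB} = P · e^{tJ} · P⁻¹, and e^{tJ} can be computed block-by-block.

B has Jordan form
J =
  [2, 1, 0]
  [0, 2, 1]
  [0, 0, 2]
(up to reordering of blocks).

Per-block formulas:
  For a 3×3 Jordan block J_3(2): exp(t · J_3(2)) = e^(2t)·(I + t·N + (t^2/2)·N^2), where N is the 3×3 nilpotent shift.

After assembling e^{tJ} and conjugating by P, we get:

e^{tB} =
  [-t^2*exp(2*t)/2 + 2*t*exp(2*t) + exp(2*t), t^2*exp(2*t)/2 - 2*t*exp(2*t), t^2*exp(2*t) - 5*t*exp(2*t)]
  [-t^2*exp(2*t)/2, t^2*exp(2*t)/2 + exp(2*t), t^2*exp(2*t) - t*exp(2*t)]
  [t*exp(2*t), -t*exp(2*t), -2*t*exp(2*t) + exp(2*t)]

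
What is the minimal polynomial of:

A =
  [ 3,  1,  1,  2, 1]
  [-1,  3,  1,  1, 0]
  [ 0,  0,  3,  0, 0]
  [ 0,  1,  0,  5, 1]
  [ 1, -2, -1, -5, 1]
x^3 - 9*x^2 + 27*x - 27

The characteristic polynomial is χ_A(x) = (x - 3)^5, so the eigenvalues are known. The minimal polynomial is
  m_A(x) = Π_λ (x − λ)^{k_λ}
where k_λ is the size of the *largest* Jordan block for λ (equivalently, the smallest k with (A − λI)^k v = 0 for every generalised eigenvector v of λ).

  λ = 3: largest Jordan block has size 3, contributing (x − 3)^3

So m_A(x) = (x - 3)^3 = x^3 - 9*x^2 + 27*x - 27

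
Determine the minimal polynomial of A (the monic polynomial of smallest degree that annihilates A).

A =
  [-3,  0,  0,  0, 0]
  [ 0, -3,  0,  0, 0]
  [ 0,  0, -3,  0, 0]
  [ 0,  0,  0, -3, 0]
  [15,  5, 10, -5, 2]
x^2 + x - 6

The characteristic polynomial is χ_A(x) = (x - 2)*(x + 3)^4, so the eigenvalues are known. The minimal polynomial is
  m_A(x) = Π_λ (x − λ)^{k_λ}
where k_λ is the size of the *largest* Jordan block for λ (equivalently, the smallest k with (A − λI)^k v = 0 for every generalised eigenvector v of λ).

  λ = -3: largest Jordan block has size 1, contributing (x + 3)
  λ = 2: largest Jordan block has size 1, contributing (x − 2)

So m_A(x) = (x - 2)*(x + 3) = x^2 + x - 6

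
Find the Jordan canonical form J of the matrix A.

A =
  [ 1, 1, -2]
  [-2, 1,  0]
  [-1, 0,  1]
J_3(1)

The characteristic polynomial is
  det(x·I − A) = x^3 - 3*x^2 + 3*x - 1 = (x - 1)^3

Eigenvalues and multiplicities (the geometric multiplicity of λ is n − rank(A − λI), which equals the number of Jordan blocks for λ):
  λ = 1: algebraic multiplicity = 3, geometric multiplicity = 1

Determining the block sizes for each eigenvalue:
  λ = 1: one block (gm = 1), so the single block has size am = 3 → block sizes [3]

Assembling the blocks gives a Jordan form
J =
  [1, 1, 0]
  [0, 1, 1]
  [0, 0, 1]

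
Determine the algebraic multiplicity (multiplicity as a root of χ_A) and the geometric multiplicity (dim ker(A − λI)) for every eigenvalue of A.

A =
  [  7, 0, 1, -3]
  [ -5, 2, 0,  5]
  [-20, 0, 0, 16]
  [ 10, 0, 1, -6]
λ = -3: alg = 1, geom = 1; λ = 2: alg = 3, geom = 2

Step 1 — factor the characteristic polynomial to read off the algebraic multiplicities:
  χ_A(x) = (x - 2)^3*(x + 3)

Step 2 — compute geometric multiplicities via the rank-nullity identity g(λ) = n − rank(A − λI):
  rank(A − (-3)·I) = 3, so dim ker(A − (-3)·I) = n − 3 = 1
  rank(A − (2)·I) = 2, so dim ker(A − (2)·I) = n − 2 = 2

Summary:
  λ = -3: algebraic multiplicity = 1, geometric multiplicity = 1
  λ = 2: algebraic multiplicity = 3, geometric multiplicity = 2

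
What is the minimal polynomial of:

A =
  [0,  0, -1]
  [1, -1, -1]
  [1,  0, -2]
x^2 + 2*x + 1

The characteristic polynomial is χ_A(x) = (x + 1)^3, so the eigenvalues are known. The minimal polynomial is
  m_A(x) = Π_λ (x − λ)^{k_λ}
where k_λ is the size of the *largest* Jordan block for λ (equivalently, the smallest k with (A − λI)^k v = 0 for every generalised eigenvector v of λ).

  λ = -1: largest Jordan block has size 2, contributing (x + 1)^2

So m_A(x) = (x + 1)^2 = x^2 + 2*x + 1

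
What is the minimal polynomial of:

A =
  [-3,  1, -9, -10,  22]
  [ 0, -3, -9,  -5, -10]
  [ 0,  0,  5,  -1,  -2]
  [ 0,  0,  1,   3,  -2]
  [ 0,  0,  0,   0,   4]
x^4 - 2*x^3 - 23*x^2 + 24*x + 144

The characteristic polynomial is χ_A(x) = (x - 4)^3*(x + 3)^2, so the eigenvalues are known. The minimal polynomial is
  m_A(x) = Π_λ (x − λ)^{k_λ}
where k_λ is the size of the *largest* Jordan block for λ (equivalently, the smallest k with (A − λI)^k v = 0 for every generalised eigenvector v of λ).

  λ = -3: largest Jordan block has size 2, contributing (x + 3)^2
  λ = 4: largest Jordan block has size 2, contributing (x − 4)^2

So m_A(x) = (x - 4)^2*(x + 3)^2 = x^4 - 2*x^3 - 23*x^2 + 24*x + 144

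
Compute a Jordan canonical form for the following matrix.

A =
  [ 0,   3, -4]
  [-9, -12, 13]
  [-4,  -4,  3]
J_3(-3)

The characteristic polynomial is
  det(x·I − A) = x^3 + 9*x^2 + 27*x + 27 = (x + 3)^3

Eigenvalues and multiplicities (the geometric multiplicity of λ is n − rank(A − λI), which equals the number of Jordan blocks for λ):
  λ = -3: algebraic multiplicity = 3, geometric multiplicity = 1

Determining the block sizes for each eigenvalue:
  λ = -3: one block (gm = 1), so the single block has size am = 3 → block sizes [3]

Assembling the blocks gives a Jordan form
J =
  [-3,  1,  0]
  [ 0, -3,  1]
  [ 0,  0, -3]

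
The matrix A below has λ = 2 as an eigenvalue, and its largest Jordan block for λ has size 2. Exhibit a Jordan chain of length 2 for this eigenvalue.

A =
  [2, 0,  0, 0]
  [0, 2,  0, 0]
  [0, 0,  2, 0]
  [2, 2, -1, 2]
A Jordan chain for λ = 2 of length 2:
v_1 = (0, 0, 0, 2)ᵀ
v_2 = (1, 0, 0, 0)ᵀ

Let N = A − (2)·I. We want v_2 with N^2 v_2 = 0 but N^1 v_2 ≠ 0; then v_{j-1} := N · v_j for j = 2, …, 2.

Pick v_2 = (1, 0, 0, 0)ᵀ.
Then v_1 = N · v_2 = (0, 0, 0, 2)ᵀ.

Sanity check: (A − (2)·I) v_1 = (0, 0, 0, 0)ᵀ = 0. ✓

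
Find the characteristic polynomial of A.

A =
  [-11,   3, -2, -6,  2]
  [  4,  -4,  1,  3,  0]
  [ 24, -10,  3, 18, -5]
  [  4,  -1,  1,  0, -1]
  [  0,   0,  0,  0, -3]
x^5 + 15*x^4 + 90*x^3 + 270*x^2 + 405*x + 243

Expanding det(x·I − A) (e.g. by cofactor expansion or by noting that A is similar to its Jordan form J, which has the same characteristic polynomial as A) gives
  χ_A(x) = x^5 + 15*x^4 + 90*x^3 + 270*x^2 + 405*x + 243
which factors as (x + 3)^5. The eigenvalues (with algebraic multiplicities) are λ = -3 with multiplicity 5.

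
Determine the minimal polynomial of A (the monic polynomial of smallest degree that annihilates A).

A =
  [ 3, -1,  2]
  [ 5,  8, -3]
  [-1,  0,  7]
x^3 - 18*x^2 + 108*x - 216

The characteristic polynomial is χ_A(x) = (x - 6)^3, so the eigenvalues are known. The minimal polynomial is
  m_A(x) = Π_λ (x − λ)^{k_λ}
where k_λ is the size of the *largest* Jordan block for λ (equivalently, the smallest k with (A − λI)^k v = 0 for every generalised eigenvector v of λ).

  λ = 6: largest Jordan block has size 3, contributing (x − 6)^3

So m_A(x) = (x - 6)^3 = x^3 - 18*x^2 + 108*x - 216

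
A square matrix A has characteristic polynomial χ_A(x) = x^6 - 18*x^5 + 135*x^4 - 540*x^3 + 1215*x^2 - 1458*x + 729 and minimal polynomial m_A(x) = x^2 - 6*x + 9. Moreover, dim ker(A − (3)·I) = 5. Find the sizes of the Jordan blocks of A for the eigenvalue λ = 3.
Block sizes for λ = 3: [2, 1, 1, 1, 1]

Step 1 — from the characteristic polynomial, algebraic multiplicity of λ = 3 is 6. From dim ker(A − (3)·I) = 5, there are exactly 5 Jordan blocks for λ = 3.
Step 2 — from the minimal polynomial, the factor (x − 3)^2 tells us the largest block for λ = 3 has size 2.
Step 3 — with total size 6, 5 blocks, and largest block 2, the block sizes (in nonincreasing order) are [2, 1, 1, 1, 1].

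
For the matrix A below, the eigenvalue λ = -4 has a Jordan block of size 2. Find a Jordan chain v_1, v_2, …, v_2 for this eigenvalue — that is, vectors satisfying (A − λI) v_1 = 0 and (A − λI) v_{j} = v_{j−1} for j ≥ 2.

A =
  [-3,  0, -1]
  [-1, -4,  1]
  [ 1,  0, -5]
A Jordan chain for λ = -4 of length 2:
v_1 = (1, -1, 1)ᵀ
v_2 = (1, 0, 0)ᵀ

Let N = A − (-4)·I. We want v_2 with N^2 v_2 = 0 but N^1 v_2 ≠ 0; then v_{j-1} := N · v_j for j = 2, …, 2.

Pick v_2 = (1, 0, 0)ᵀ.
Then v_1 = N · v_2 = (1, -1, 1)ᵀ.

Sanity check: (A − (-4)·I) v_1 = (0, 0, 0)ᵀ = 0. ✓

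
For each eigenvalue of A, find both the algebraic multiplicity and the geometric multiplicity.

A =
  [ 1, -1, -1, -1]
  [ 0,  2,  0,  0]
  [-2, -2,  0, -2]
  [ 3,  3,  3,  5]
λ = 2: alg = 4, geom = 3

Step 1 — factor the characteristic polynomial to read off the algebraic multiplicities:
  χ_A(x) = (x - 2)^4

Step 2 — compute geometric multiplicities via the rank-nullity identity g(λ) = n − rank(A − λI):
  rank(A − (2)·I) = 1, so dim ker(A − (2)·I) = n − 1 = 3

Summary:
  λ = 2: algebraic multiplicity = 4, geometric multiplicity = 3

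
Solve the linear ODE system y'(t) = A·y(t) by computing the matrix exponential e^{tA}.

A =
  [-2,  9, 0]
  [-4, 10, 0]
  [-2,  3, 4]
e^{tA} =
  [-6*t*exp(4*t) + exp(4*t), 9*t*exp(4*t), 0]
  [-4*t*exp(4*t), 6*t*exp(4*t) + exp(4*t), 0]
  [-2*t*exp(4*t), 3*t*exp(4*t), exp(4*t)]

Strategy: write A = P · J · P⁻¹ where J is a Jordan canonical form, so e^{tA} = P · e^{tJ} · P⁻¹, and e^{tJ} can be computed block-by-block.

A has Jordan form
J =
  [4, 1, 0]
  [0, 4, 0]
  [0, 0, 4]
(up to reordering of blocks).

Per-block formulas:
  For a 2×2 Jordan block J_2(4): exp(t · J_2(4)) = e^(4t)·(I + t·N), where N is the 2×2 nilpotent shift.
  For a 1×1 block at λ = 4: exp(t · [4]) = [e^(4t)].

After assembling e^{tJ} and conjugating by P, we get:

e^{tA} =
  [-6*t*exp(4*t) + exp(4*t), 9*t*exp(4*t), 0]
  [-4*t*exp(4*t), 6*t*exp(4*t) + exp(4*t), 0]
  [-2*t*exp(4*t), 3*t*exp(4*t), exp(4*t)]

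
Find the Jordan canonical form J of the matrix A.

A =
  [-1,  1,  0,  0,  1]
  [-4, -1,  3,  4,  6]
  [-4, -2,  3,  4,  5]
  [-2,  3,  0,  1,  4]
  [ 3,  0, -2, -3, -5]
J_3(-1) ⊕ J_2(0)

The characteristic polynomial is
  det(x·I − A) = x^5 + 3*x^4 + 3*x^3 + x^2 = x^2*(x + 1)^3

Eigenvalues and multiplicities (the geometric multiplicity of λ is n − rank(A − λI), which equals the number of Jordan blocks for λ):
  λ = -1: algebraic multiplicity = 3, geometric multiplicity = 1
  λ = 0: algebraic multiplicity = 2, geometric multiplicity = 1

Determining the block sizes for each eigenvalue:
  λ = -1: one block (gm = 1), so the single block has size am = 3 → block sizes [3]
  λ = 0: one block (gm = 1), so the single block has size am = 2 → block sizes [2]

Assembling the blocks gives a Jordan form
J =
  [-1,  1,  0, 0, 0]
  [ 0, -1,  1, 0, 0]
  [ 0,  0, -1, 0, 0]
  [ 0,  0,  0, 0, 1]
  [ 0,  0,  0, 0, 0]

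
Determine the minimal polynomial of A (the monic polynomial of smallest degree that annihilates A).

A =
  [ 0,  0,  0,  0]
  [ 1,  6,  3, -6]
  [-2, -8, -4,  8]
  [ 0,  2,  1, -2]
x^2

The characteristic polynomial is χ_A(x) = x^4, so the eigenvalues are known. The minimal polynomial is
  m_A(x) = Π_λ (x − λ)^{k_λ}
where k_λ is the size of the *largest* Jordan block for λ (equivalently, the smallest k with (A − λI)^k v = 0 for every generalised eigenvector v of λ).

  λ = 0: largest Jordan block has size 2, contributing (x − 0)^2

So m_A(x) = x^2 = x^2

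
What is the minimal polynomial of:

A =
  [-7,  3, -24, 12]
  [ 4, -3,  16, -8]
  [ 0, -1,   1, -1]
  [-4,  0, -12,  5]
x^2 + 2*x + 1

The characteristic polynomial is χ_A(x) = (x + 1)^4, so the eigenvalues are known. The minimal polynomial is
  m_A(x) = Π_λ (x − λ)^{k_λ}
where k_λ is the size of the *largest* Jordan block for λ (equivalently, the smallest k with (A − λI)^k v = 0 for every generalised eigenvector v of λ).

  λ = -1: largest Jordan block has size 2, contributing (x + 1)^2

So m_A(x) = (x + 1)^2 = x^2 + 2*x + 1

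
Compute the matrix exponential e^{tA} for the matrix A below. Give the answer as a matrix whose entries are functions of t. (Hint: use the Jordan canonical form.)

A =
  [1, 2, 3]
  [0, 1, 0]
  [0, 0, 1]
e^{tA} =
  [exp(t), 2*t*exp(t), 3*t*exp(t)]
  [0, exp(t), 0]
  [0, 0, exp(t)]

Strategy: write A = P · J · P⁻¹ where J is a Jordan canonical form, so e^{tA} = P · e^{tJ} · P⁻¹, and e^{tJ} can be computed block-by-block.

A has Jordan form
J =
  [1, 1, 0]
  [0, 1, 0]
  [0, 0, 1]
(up to reordering of blocks).

Per-block formulas:
  For a 2×2 Jordan block J_2(1): exp(t · J_2(1)) = e^(1t)·(I + t·N), where N is the 2×2 nilpotent shift.
  For a 1×1 block at λ = 1: exp(t · [1]) = [e^(1t)].

After assembling e^{tJ} and conjugating by P, we get:

e^{tA} =
  [exp(t), 2*t*exp(t), 3*t*exp(t)]
  [0, exp(t), 0]
  [0, 0, exp(t)]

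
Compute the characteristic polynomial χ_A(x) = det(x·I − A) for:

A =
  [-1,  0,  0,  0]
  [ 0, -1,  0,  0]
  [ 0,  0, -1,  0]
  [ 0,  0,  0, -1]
x^4 + 4*x^3 + 6*x^2 + 4*x + 1

Expanding det(x·I − A) (e.g. by cofactor expansion or by noting that A is similar to its Jordan form J, which has the same characteristic polynomial as A) gives
  χ_A(x) = x^4 + 4*x^3 + 6*x^2 + 4*x + 1
which factors as (x + 1)^4. The eigenvalues (with algebraic multiplicities) are λ = -1 with multiplicity 4.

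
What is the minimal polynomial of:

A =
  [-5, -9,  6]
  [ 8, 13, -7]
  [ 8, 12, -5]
x^3 - 3*x^2 + 3*x - 1

The characteristic polynomial is χ_A(x) = (x - 1)^3, so the eigenvalues are known. The minimal polynomial is
  m_A(x) = Π_λ (x − λ)^{k_λ}
where k_λ is the size of the *largest* Jordan block for λ (equivalently, the smallest k with (A − λI)^k v = 0 for every generalised eigenvector v of λ).

  λ = 1: largest Jordan block has size 3, contributing (x − 1)^3

So m_A(x) = (x - 1)^3 = x^3 - 3*x^2 + 3*x - 1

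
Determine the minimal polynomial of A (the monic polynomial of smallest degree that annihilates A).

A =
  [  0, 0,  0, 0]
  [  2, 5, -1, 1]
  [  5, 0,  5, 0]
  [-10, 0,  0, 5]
x^3 - 10*x^2 + 25*x

The characteristic polynomial is χ_A(x) = x*(x - 5)^3, so the eigenvalues are known. The minimal polynomial is
  m_A(x) = Π_λ (x − λ)^{k_λ}
where k_λ is the size of the *largest* Jordan block for λ (equivalently, the smallest k with (A − λI)^k v = 0 for every generalised eigenvector v of λ).

  λ = 0: largest Jordan block has size 1, contributing (x − 0)
  λ = 5: largest Jordan block has size 2, contributing (x − 5)^2

So m_A(x) = x*(x - 5)^2 = x^3 - 10*x^2 + 25*x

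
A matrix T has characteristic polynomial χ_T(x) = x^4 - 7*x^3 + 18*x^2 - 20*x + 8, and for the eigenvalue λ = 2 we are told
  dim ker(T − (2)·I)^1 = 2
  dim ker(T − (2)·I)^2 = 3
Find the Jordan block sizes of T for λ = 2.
Block sizes for λ = 2: [2, 1]

From the dimensions of kernels of powers, the number of Jordan blocks of size at least j is d_j − d_{j−1} where d_j = dim ker(N^j) (with d_0 = 0). Computing the differences gives [2, 1].
The number of blocks of size exactly k is (#blocks of size ≥ k) − (#blocks of size ≥ k + 1), so the partition is: 1 block(s) of size 1, 1 block(s) of size 2.
In nonincreasing order the block sizes are [2, 1].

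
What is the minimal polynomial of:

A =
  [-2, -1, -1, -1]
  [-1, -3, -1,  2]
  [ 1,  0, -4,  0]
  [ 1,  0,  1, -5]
x^4 + 14*x^3 + 72*x^2 + 162*x + 135

The characteristic polynomial is χ_A(x) = (x + 3)^3*(x + 5), so the eigenvalues are known. The minimal polynomial is
  m_A(x) = Π_λ (x − λ)^{k_λ}
where k_λ is the size of the *largest* Jordan block for λ (equivalently, the smallest k with (A − λI)^k v = 0 for every generalised eigenvector v of λ).

  λ = -5: largest Jordan block has size 1, contributing (x + 5)
  λ = -3: largest Jordan block has size 3, contributing (x + 3)^3

So m_A(x) = (x + 3)^3*(x + 5) = x^4 + 14*x^3 + 72*x^2 + 162*x + 135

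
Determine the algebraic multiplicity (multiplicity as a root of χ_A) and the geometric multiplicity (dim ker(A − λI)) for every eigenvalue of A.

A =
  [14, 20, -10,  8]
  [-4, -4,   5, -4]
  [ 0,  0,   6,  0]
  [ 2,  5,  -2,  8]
λ = 6: alg = 4, geom = 2

Step 1 — factor the characteristic polynomial to read off the algebraic multiplicities:
  χ_A(x) = (x - 6)^4

Step 2 — compute geometric multiplicities via the rank-nullity identity g(λ) = n − rank(A − λI):
  rank(A − (6)·I) = 2, so dim ker(A − (6)·I) = n − 2 = 2

Summary:
  λ = 6: algebraic multiplicity = 4, geometric multiplicity = 2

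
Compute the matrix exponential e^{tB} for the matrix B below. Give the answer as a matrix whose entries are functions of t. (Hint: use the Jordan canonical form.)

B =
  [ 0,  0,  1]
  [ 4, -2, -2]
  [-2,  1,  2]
e^{tB} =
  [1 - t^2, t^2/2, t^2 + t]
  [-2*t^2 + 4*t, t^2 - 2*t + 1, 2*t^2 - 2*t]
  [-2*t, t, 2*t + 1]

Strategy: write B = P · J · P⁻¹ where J is a Jordan canonical form, so e^{tB} = P · e^{tJ} · P⁻¹, and e^{tJ} can be computed block-by-block.

B has Jordan form
J =
  [0, 1, 0]
  [0, 0, 1]
  [0, 0, 0]
(up to reordering of blocks).

Per-block formulas:
  For a 3×3 Jordan block J_3(0): exp(t · J_3(0)) = e^(0t)·(I + t·N + (t^2/2)·N^2), where N is the 3×3 nilpotent shift.

After assembling e^{tJ} and conjugating by P, we get:

e^{tB} =
  [1 - t^2, t^2/2, t^2 + t]
  [-2*t^2 + 4*t, t^2 - 2*t + 1, 2*t^2 - 2*t]
  [-2*t, t, 2*t + 1]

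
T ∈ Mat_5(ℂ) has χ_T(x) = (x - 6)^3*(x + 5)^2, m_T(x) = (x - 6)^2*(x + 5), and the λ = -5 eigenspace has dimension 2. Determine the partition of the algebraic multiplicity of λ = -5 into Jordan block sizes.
Block sizes for λ = -5: [1, 1]

Step 1 — from the characteristic polynomial, algebraic multiplicity of λ = -5 is 2. From dim ker(T − (-5)·I) = 2, there are exactly 2 Jordan blocks for λ = -5.
Step 2 — from the minimal polynomial, the factor (x + 5) tells us the largest block for λ = -5 has size 1.
Step 3 — with total size 2, 2 blocks, and largest block 1, the block sizes (in nonincreasing order) are [1, 1].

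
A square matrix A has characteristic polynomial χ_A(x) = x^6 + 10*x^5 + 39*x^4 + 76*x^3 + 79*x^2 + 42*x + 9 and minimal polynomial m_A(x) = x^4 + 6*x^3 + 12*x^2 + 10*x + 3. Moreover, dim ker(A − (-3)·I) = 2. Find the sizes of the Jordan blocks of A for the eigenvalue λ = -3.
Block sizes for λ = -3: [1, 1]

Step 1 — from the characteristic polynomial, algebraic multiplicity of λ = -3 is 2. From dim ker(A − (-3)·I) = 2, there are exactly 2 Jordan blocks for λ = -3.
Step 2 — from the minimal polynomial, the factor (x + 3) tells us the largest block for λ = -3 has size 1.
Step 3 — with total size 2, 2 blocks, and largest block 1, the block sizes (in nonincreasing order) are [1, 1].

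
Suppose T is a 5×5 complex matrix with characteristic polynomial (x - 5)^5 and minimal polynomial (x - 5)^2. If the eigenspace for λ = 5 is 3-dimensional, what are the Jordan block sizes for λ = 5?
Block sizes for λ = 5: [2, 2, 1]

Step 1 — from the characteristic polynomial, algebraic multiplicity of λ = 5 is 5. From dim ker(T − (5)·I) = 3, there are exactly 3 Jordan blocks for λ = 5.
Step 2 — from the minimal polynomial, the factor (x − 5)^2 tells us the largest block for λ = 5 has size 2.
Step 3 — with total size 5, 3 blocks, and largest block 2, the block sizes (in nonincreasing order) are [2, 2, 1].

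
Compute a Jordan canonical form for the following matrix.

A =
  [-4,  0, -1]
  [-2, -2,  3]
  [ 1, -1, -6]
J_3(-4)

The characteristic polynomial is
  det(x·I − A) = x^3 + 12*x^2 + 48*x + 64 = (x + 4)^3

Eigenvalues and multiplicities (the geometric multiplicity of λ is n − rank(A − λI), which equals the number of Jordan blocks for λ):
  λ = -4: algebraic multiplicity = 3, geometric multiplicity = 1

Determining the block sizes for each eigenvalue:
  λ = -4: one block (gm = 1), so the single block has size am = 3 → block sizes [3]

Assembling the blocks gives a Jordan form
J =
  [-4,  1,  0]
  [ 0, -4,  1]
  [ 0,  0, -4]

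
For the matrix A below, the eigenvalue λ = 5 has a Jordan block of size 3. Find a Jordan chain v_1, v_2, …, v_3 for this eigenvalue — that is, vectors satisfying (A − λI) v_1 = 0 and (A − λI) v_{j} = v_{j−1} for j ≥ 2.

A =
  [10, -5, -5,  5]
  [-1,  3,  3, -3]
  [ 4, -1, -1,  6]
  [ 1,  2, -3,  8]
A Jordan chain for λ = 5 of length 3:
v_1 = (15, 6, 3, -6)ᵀ
v_2 = (5, -1, 4, 1)ᵀ
v_3 = (1, 0, 0, 0)ᵀ

Let N = A − (5)·I. We want v_3 with N^3 v_3 = 0 but N^2 v_3 ≠ 0; then v_{j-1} := N · v_j for j = 3, …, 2.

Pick v_3 = (1, 0, 0, 0)ᵀ.
Then v_2 = N · v_3 = (5, -1, 4, 1)ᵀ.
Then v_1 = N · v_2 = (15, 6, 3, -6)ᵀ.

Sanity check: (A − (5)·I) v_1 = (0, 0, 0, 0)ᵀ = 0. ✓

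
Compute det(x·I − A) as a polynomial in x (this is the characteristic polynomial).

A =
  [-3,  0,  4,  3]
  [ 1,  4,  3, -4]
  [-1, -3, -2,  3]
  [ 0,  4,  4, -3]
x^4 + 4*x^3 + 6*x^2 + 4*x + 1

Expanding det(x·I − A) (e.g. by cofactor expansion or by noting that A is similar to its Jordan form J, which has the same characteristic polynomial as A) gives
  χ_A(x) = x^4 + 4*x^3 + 6*x^2 + 4*x + 1
which factors as (x + 1)^4. The eigenvalues (with algebraic multiplicities) are λ = -1 with multiplicity 4.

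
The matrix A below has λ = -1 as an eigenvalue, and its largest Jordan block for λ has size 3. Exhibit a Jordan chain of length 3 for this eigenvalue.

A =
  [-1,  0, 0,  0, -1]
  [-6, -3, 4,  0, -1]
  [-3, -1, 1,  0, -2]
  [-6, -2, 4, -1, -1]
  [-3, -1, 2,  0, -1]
A Jordan chain for λ = -1 of length 3:
v_1 = (3, 3, 6, 3, 0)ᵀ
v_2 = (0, -6, -3, -6, -3)ᵀ
v_3 = (1, 0, 0, 0, 0)ᵀ

Let N = A − (-1)·I. We want v_3 with N^3 v_3 = 0 but N^2 v_3 ≠ 0; then v_{j-1} := N · v_j for j = 3, …, 2.

Pick v_3 = (1, 0, 0, 0, 0)ᵀ.
Then v_2 = N · v_3 = (0, -6, -3, -6, -3)ᵀ.
Then v_1 = N · v_2 = (3, 3, 6, 3, 0)ᵀ.

Sanity check: (A − (-1)·I) v_1 = (0, 0, 0, 0, 0)ᵀ = 0. ✓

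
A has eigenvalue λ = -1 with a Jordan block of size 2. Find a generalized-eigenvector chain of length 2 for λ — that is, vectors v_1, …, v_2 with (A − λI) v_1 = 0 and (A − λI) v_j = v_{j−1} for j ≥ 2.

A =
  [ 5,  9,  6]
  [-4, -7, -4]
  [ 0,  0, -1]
A Jordan chain for λ = -1 of length 2:
v_1 = (6, -4, 0)ᵀ
v_2 = (1, 0, 0)ᵀ

Let N = A − (-1)·I. We want v_2 with N^2 v_2 = 0 but N^1 v_2 ≠ 0; then v_{j-1} := N · v_j for j = 2, …, 2.

Pick v_2 = (1, 0, 0)ᵀ.
Then v_1 = N · v_2 = (6, -4, 0)ᵀ.

Sanity check: (A − (-1)·I) v_1 = (0, 0, 0)ᵀ = 0. ✓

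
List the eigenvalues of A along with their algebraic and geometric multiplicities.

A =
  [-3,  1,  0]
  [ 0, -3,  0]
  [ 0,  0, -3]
λ = -3: alg = 3, geom = 2

Step 1 — factor the characteristic polynomial to read off the algebraic multiplicities:
  χ_A(x) = (x + 3)^3

Step 2 — compute geometric multiplicities via the rank-nullity identity g(λ) = n − rank(A − λI):
  rank(A − (-3)·I) = 1, so dim ker(A − (-3)·I) = n − 1 = 2

Summary:
  λ = -3: algebraic multiplicity = 3, geometric multiplicity = 2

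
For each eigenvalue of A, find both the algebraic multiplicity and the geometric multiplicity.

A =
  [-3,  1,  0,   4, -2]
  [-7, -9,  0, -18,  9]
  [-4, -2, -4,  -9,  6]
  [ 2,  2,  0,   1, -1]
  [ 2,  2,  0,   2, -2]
λ = -4: alg = 4, geom = 2; λ = -1: alg = 1, geom = 1

Step 1 — factor the characteristic polynomial to read off the algebraic multiplicities:
  χ_A(x) = (x + 1)*(x + 4)^4

Step 2 — compute geometric multiplicities via the rank-nullity identity g(λ) = n − rank(A − λI):
  rank(A − (-4)·I) = 3, so dim ker(A − (-4)·I) = n − 3 = 2
  rank(A − (-1)·I) = 4, so dim ker(A − (-1)·I) = n − 4 = 1

Summary:
  λ = -4: algebraic multiplicity = 4, geometric multiplicity = 2
  λ = -1: algebraic multiplicity = 1, geometric multiplicity = 1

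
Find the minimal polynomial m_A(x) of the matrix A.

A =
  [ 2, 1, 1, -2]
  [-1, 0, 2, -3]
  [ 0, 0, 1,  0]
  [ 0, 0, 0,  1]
x^3 - 3*x^2 + 3*x - 1

The characteristic polynomial is χ_A(x) = (x - 1)^4, so the eigenvalues are known. The minimal polynomial is
  m_A(x) = Π_λ (x − λ)^{k_λ}
where k_λ is the size of the *largest* Jordan block for λ (equivalently, the smallest k with (A − λI)^k v = 0 for every generalised eigenvector v of λ).

  λ = 1: largest Jordan block has size 3, contributing (x − 1)^3

So m_A(x) = (x - 1)^3 = x^3 - 3*x^2 + 3*x - 1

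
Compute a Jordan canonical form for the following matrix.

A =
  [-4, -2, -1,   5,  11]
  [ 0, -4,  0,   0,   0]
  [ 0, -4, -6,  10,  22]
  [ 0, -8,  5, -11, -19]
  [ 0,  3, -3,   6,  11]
J_1(-4) ⊕ J_1(-4) ⊕ J_1(-4) ⊕ J_2(-1)

The characteristic polynomial is
  det(x·I − A) = x^5 + 14*x^4 + 73*x^3 + 172*x^2 + 176*x + 64 = (x + 1)^2*(x + 4)^3

Eigenvalues and multiplicities (the geometric multiplicity of λ is n − rank(A − λI), which equals the number of Jordan blocks for λ):
  λ = -4: algebraic multiplicity = 3, geometric multiplicity = 3
  λ = -1: algebraic multiplicity = 2, geometric multiplicity = 1

Determining the block sizes for each eigenvalue:
  λ = -4: gm = am = 3, so every block has size 1 → block sizes [1, 1, 1]
  λ = -1: one block (gm = 1), so the single block has size am = 2 → block sizes [2]

Assembling the blocks gives a Jordan form
J =
  [-4,  0,  0,  0,  0]
  [ 0, -4,  0,  0,  0]
  [ 0,  0, -4,  0,  0]
  [ 0,  0,  0, -1,  1]
  [ 0,  0,  0,  0, -1]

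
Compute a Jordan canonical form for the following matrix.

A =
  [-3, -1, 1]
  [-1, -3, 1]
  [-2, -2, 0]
J_2(-2) ⊕ J_1(-2)

The characteristic polynomial is
  det(x·I − A) = x^3 + 6*x^2 + 12*x + 8 = (x + 2)^3

Eigenvalues and multiplicities (the geometric multiplicity of λ is n − rank(A − λI), which equals the number of Jordan blocks for λ):
  λ = -2: algebraic multiplicity = 3, geometric multiplicity = 2

Determining the block sizes for each eigenvalue:
  λ = -2: 2 blocks summing to 3 forces exactly one block of size 2 and the rest size 1 → block sizes [2, 1]

Assembling the blocks gives a Jordan form
J =
  [-2,  1,  0]
  [ 0, -2,  0]
  [ 0,  0, -2]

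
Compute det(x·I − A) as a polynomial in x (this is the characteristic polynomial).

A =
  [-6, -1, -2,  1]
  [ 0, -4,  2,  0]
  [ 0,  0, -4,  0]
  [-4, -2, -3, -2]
x^4 + 16*x^3 + 96*x^2 + 256*x + 256

Expanding det(x·I − A) (e.g. by cofactor expansion or by noting that A is similar to its Jordan form J, which has the same characteristic polynomial as A) gives
  χ_A(x) = x^4 + 16*x^3 + 96*x^2 + 256*x + 256
which factors as (x + 4)^4. The eigenvalues (with algebraic multiplicities) are λ = -4 with multiplicity 4.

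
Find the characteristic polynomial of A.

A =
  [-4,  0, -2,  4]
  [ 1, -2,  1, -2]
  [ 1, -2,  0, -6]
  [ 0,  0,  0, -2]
x^4 + 8*x^3 + 24*x^2 + 32*x + 16

Expanding det(x·I − A) (e.g. by cofactor expansion or by noting that A is similar to its Jordan form J, which has the same characteristic polynomial as A) gives
  χ_A(x) = x^4 + 8*x^3 + 24*x^2 + 32*x + 16
which factors as (x + 2)^4. The eigenvalues (with algebraic multiplicities) are λ = -2 with multiplicity 4.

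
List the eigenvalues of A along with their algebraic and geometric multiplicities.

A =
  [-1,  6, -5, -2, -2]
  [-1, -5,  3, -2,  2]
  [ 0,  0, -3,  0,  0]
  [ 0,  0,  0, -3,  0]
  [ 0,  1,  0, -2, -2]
λ = -3: alg = 4, geom = 2; λ = -2: alg = 1, geom = 1

Step 1 — factor the characteristic polynomial to read off the algebraic multiplicities:
  χ_A(x) = (x + 2)*(x + 3)^4

Step 2 — compute geometric multiplicities via the rank-nullity identity g(λ) = n − rank(A − λI):
  rank(A − (-3)·I) = 3, so dim ker(A − (-3)·I) = n − 3 = 2
  rank(A − (-2)·I) = 4, so dim ker(A − (-2)·I) = n − 4 = 1

Summary:
  λ = -3: algebraic multiplicity = 4, geometric multiplicity = 2
  λ = -2: algebraic multiplicity = 1, geometric multiplicity = 1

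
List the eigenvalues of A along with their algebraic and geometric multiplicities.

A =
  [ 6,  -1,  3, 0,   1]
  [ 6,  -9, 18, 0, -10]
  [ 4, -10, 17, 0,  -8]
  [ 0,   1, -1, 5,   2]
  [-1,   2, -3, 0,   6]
λ = 5: alg = 5, geom = 2

Step 1 — factor the characteristic polynomial to read off the algebraic multiplicities:
  χ_A(x) = (x - 5)^5

Step 2 — compute geometric multiplicities via the rank-nullity identity g(λ) = n − rank(A − λI):
  rank(A − (5)·I) = 3, so dim ker(A − (5)·I) = n − 3 = 2

Summary:
  λ = 5: algebraic multiplicity = 5, geometric multiplicity = 2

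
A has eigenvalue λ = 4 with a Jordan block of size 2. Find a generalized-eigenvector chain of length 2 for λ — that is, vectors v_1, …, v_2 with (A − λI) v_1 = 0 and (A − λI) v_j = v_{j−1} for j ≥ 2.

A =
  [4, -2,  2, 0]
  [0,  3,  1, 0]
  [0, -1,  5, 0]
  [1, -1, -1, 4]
A Jordan chain for λ = 4 of length 2:
v_1 = (0, 0, 0, 1)ᵀ
v_2 = (1, 0, 0, 0)ᵀ

Let N = A − (4)·I. We want v_2 with N^2 v_2 = 0 but N^1 v_2 ≠ 0; then v_{j-1} := N · v_j for j = 2, …, 2.

Pick v_2 = (1, 0, 0, 0)ᵀ.
Then v_1 = N · v_2 = (0, 0, 0, 1)ᵀ.

Sanity check: (A − (4)·I) v_1 = (0, 0, 0, 0)ᵀ = 0. ✓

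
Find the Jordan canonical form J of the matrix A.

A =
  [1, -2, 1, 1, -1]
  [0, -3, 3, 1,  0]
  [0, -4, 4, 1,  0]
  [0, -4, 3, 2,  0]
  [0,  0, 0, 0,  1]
J_2(1) ⊕ J_2(1) ⊕ J_1(1)

The characteristic polynomial is
  det(x·I − A) = x^5 - 5*x^4 + 10*x^3 - 10*x^2 + 5*x - 1 = (x - 1)^5

Eigenvalues and multiplicities (the geometric multiplicity of λ is n − rank(A − λI), which equals the number of Jordan blocks for λ):
  λ = 1: algebraic multiplicity = 5, geometric multiplicity = 3

Determining the block sizes for each eigenvalue:
  λ = 1: with am = 5 and gm = 3, the partition is not yet determined (e.g. several partitions of 5 into 3 parts exist). Let N = A − (1)·I. Computing rank(N^1) = 2, rank(N^2) = 0; the number of blocks of size ≥ j is rank(N^{j−1}) − rank(N^j), giving [3, 2]. So we have 2 block(s) of size 2, 1 block(s) of size 1 → block sizes [2, 2, 1]

Assembling the blocks gives a Jordan form
J =
  [1, 1, 0, 0, 0]
  [0, 1, 0, 0, 0]
  [0, 0, 1, 1, 0]
  [0, 0, 0, 1, 0]
  [0, 0, 0, 0, 1]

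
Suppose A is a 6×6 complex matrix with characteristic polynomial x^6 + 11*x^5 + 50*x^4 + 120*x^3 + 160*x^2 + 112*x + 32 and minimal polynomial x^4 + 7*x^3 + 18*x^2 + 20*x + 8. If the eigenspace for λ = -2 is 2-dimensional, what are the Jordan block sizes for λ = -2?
Block sizes for λ = -2: [3, 2]

Step 1 — from the characteristic polynomial, algebraic multiplicity of λ = -2 is 5. From dim ker(A − (-2)·I) = 2, there are exactly 2 Jordan blocks for λ = -2.
Step 2 — from the minimal polynomial, the factor (x + 2)^3 tells us the largest block for λ = -2 has size 3.
Step 3 — with total size 5, 2 blocks, and largest block 3, the block sizes (in nonincreasing order) are [3, 2].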